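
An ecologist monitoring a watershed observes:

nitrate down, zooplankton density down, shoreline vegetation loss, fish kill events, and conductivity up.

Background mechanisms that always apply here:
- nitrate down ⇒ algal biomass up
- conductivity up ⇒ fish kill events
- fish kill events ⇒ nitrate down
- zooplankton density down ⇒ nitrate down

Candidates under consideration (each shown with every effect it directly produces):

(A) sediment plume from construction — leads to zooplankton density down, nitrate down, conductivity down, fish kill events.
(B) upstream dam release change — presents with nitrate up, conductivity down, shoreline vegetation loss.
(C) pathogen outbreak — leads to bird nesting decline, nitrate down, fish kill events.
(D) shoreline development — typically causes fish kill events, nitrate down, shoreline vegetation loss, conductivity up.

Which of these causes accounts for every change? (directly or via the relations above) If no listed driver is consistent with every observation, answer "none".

Testing each hypothesis:
(A) sediment plume from construction — fails on shoreline vegetation loss, conductivity up (predicts conductivity down, not conductivity up)
(B) upstream dam release change — nitrate down NO; zooplankton density down NO; shoreline vegetation loss yes; fish kill events NO; conductivity up NO
(C) pathogen outbreak — does not account for zooplankton density down, shoreline vegetation loss, conductivity up
(D) shoreline development — does not account for zooplankton density down
None of the listed candidates fits everything.

none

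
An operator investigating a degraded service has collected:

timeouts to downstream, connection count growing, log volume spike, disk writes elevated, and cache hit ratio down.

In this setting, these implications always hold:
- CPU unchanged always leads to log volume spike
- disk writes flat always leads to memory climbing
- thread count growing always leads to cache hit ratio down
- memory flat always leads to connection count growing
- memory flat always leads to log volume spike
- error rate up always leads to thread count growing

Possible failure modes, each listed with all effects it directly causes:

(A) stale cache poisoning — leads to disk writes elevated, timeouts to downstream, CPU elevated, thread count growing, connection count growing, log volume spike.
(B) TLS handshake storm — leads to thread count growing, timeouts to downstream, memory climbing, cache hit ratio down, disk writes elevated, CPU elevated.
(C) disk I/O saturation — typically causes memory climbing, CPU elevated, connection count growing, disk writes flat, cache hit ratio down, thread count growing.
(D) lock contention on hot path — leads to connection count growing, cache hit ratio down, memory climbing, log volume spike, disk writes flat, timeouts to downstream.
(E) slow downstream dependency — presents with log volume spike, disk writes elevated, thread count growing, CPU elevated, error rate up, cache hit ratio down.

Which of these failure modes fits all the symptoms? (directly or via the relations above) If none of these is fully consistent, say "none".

Per-candidate check:
(A) stale cache poisoning — accounts for every observation (cache hit ratio down via thread count growing → cache hit ratio down)
(B) TLS handshake storm — does not account for connection count growing, log volume spike
(C) disk I/O saturation — timeouts to downstream -; connection count growing +; log volume spike -; disk writes elevated -; cache hit ratio down +
(D) lock contention on hot path — timeouts to downstream +; connection count growing +; log volume spike +; disk writes elevated -; cache hit ratio down +
(E) slow downstream dependency — does not account for timeouts to downstream, connection count growing
(A) alone accounts for all the evidence.

A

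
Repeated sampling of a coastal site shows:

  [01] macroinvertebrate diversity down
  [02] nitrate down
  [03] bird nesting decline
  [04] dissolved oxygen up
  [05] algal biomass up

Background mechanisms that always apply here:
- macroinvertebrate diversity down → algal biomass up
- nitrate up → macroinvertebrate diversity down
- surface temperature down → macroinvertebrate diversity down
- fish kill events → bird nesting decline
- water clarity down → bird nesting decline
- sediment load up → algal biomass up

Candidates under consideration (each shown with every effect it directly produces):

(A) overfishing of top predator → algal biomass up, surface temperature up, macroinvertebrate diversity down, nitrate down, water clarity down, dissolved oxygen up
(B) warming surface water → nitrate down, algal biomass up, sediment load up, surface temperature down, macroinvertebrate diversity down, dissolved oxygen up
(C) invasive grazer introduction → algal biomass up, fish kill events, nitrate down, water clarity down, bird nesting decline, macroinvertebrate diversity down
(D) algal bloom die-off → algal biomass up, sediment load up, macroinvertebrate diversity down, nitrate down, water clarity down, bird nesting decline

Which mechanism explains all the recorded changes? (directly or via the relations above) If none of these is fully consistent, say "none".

Checking each candidate against the observations:
(A) overfishing of top predator — accounts for every observation (bird nesting decline through water clarity down → bird nesting decline)
(B) warming surface water — does not account for bird nesting decline
(C) invasive grazer introduction — macroinvertebrate diversity down ✓; nitrate down ✓; bird nesting decline ✓; dissolved oxygen up ✗; algal biomass up ✓
(D) algal bloom die-off — macroinvertebrate diversity down ✓; nitrate down ✓; bird nesting decline ✓; dissolved oxygen up ✗; algal biomass up ✓
(A) alone accounts for all the evidence.

A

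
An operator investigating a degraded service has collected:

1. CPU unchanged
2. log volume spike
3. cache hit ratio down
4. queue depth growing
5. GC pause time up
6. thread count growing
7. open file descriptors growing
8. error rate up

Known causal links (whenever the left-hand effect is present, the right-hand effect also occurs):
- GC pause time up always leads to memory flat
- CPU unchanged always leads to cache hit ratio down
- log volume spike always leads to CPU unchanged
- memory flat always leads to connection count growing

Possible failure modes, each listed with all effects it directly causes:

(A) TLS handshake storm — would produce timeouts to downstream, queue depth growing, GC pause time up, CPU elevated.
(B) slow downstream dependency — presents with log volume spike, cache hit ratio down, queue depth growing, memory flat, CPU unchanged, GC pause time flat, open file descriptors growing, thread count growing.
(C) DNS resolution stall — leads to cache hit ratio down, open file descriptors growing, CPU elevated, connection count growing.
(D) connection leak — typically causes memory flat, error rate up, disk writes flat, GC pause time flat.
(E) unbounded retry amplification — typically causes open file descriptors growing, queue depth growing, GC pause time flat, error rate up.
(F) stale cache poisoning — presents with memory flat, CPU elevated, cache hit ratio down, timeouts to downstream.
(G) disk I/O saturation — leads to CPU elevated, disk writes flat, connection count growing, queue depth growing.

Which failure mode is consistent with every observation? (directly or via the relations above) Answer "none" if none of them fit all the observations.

none

Testing each hypothesis:
(A) TLS handshake storm — fails on CPU unchanged, log volume spike, cache hit ratio down, thread count growing, open file descriptors growing, error rate up (predicts CPU elevated, not CPU unchanged)
(B) slow downstream dependency — fails on GC pause time up, error rate up (predicts GC pause time flat, not GC pause time up)
(C) DNS resolution stall — fails on CPU unchanged, log volume spike, queue depth growing, GC pause time up, thread count growing, error rate up (predicts CPU elevated, not CPU unchanged)
(D) connection leak — CPU unchanged NO; log volume spike NO; cache hit ratio down NO; queue depth growing NO; GC pause time up NO; thread count growing NO; open file descriptors growing NO; error rate up yes
(E) unbounded retry amplification — CPU unchanged NO; log volume spike NO; cache hit ratio down NO; queue depth growing yes; GC pause time up NO; thread count growing NO; open file descriptors growing yes; error rate up yes
(F) stale cache poisoning — CPU unchanged NO; log volume spike NO; cache hit ratio down yes; queue depth growing NO; GC pause time up NO; thread count growing NO; open file descriptors growing NO; error rate up NO
(G) disk I/O saturation — CPU unchanged NO; log volume spike NO; cache hit ratio down NO; queue depth growing yes; GC pause time up NO; thread count growing NO; open file descriptors growing NO; error rate up NO
Every candidate fails on at least one observation.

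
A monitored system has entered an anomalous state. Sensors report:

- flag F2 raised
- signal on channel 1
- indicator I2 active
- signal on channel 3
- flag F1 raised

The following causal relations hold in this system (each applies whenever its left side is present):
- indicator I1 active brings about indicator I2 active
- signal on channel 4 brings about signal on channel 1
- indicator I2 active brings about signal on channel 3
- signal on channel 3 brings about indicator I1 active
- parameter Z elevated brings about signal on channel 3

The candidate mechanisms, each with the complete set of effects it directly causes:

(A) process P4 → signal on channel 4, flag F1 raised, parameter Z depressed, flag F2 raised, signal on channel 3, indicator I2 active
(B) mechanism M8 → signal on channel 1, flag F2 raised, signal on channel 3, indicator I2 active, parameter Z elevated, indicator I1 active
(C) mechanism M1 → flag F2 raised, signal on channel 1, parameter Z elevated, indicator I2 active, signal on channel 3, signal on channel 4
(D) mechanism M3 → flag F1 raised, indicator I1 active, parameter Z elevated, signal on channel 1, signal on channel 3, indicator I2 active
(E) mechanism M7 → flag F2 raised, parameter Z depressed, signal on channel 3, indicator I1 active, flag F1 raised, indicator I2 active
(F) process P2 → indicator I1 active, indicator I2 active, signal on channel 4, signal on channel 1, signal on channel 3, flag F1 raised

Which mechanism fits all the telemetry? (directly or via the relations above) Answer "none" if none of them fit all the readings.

Testing each hypothesis:
(A) process P4 — flag F2 raised ✓; signal on channel 1 ✓ (by signal on channel 4 → signal on channel 1); indicator I2 active ✓; signal on channel 3 ✓; flag F1 raised ✓
(B) mechanism M8 — flag F2 raised ✓; signal on channel 1 ✓; indicator I2 active ✓; signal on channel 3 ✓; flag F1 raised ✗
(C) mechanism M1 — flag F2 raised ✓; signal on channel 1 ✓; indicator I2 active ✓; signal on channel 3 ✓; flag F1 raised ✗
(D) mechanism M3 — does not account for flag F2 raised
(E) mechanism M7 — flag F2 raised ✓; signal on channel 1 ✗; indicator I2 active ✓; signal on channel 3 ✓; flag F1 raised ✓
(F) process P2 — flag F2 raised ✗; signal on channel 1 ✓; indicator I2 active ✓; signal on channel 3 ✓; flag F1 raised ✓
(A) alone accounts for all the evidence.

A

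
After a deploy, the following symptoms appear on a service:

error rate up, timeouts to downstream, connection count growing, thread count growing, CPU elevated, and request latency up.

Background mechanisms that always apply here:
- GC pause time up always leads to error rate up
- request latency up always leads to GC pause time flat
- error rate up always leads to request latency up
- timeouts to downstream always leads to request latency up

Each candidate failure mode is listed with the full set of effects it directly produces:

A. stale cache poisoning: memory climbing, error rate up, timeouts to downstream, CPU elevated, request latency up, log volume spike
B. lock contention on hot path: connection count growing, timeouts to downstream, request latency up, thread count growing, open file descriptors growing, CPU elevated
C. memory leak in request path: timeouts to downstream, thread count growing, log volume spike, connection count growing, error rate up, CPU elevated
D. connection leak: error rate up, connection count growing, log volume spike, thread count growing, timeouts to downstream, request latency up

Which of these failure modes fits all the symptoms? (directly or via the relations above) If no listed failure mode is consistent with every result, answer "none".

C

Checking each candidate against the observations:
(A) stale cache poisoning — does not account for connection count growing, thread count growing
(B) lock contention on hot path — error rate up ✗; timeouts to downstream ✓; connection count growing ✓; thread count growing ✓; CPU elevated ✓; request latency up ✓
(C) memory leak in request path — accounts for every observation (request latency up by error rate up → request latency up)
(D) connection leak — does not account for CPU elevated
(C) is the only candidate with no mismatches.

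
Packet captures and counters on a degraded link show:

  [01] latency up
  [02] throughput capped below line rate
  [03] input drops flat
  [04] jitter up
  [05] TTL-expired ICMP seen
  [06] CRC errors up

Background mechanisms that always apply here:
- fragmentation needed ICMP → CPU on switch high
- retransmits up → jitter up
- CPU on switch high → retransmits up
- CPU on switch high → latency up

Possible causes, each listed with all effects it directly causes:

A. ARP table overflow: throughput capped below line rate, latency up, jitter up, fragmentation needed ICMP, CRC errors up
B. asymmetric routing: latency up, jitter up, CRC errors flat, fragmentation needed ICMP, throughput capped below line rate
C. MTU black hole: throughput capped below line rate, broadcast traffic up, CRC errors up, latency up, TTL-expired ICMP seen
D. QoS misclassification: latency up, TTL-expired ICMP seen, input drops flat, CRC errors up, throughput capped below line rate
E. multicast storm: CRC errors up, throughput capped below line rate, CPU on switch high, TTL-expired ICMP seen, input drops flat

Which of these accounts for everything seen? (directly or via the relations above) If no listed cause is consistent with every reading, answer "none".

For each candidate, compare predicted effects to what was observed:
(A) ARP table overflow — latency up match; throughput capped below line rate match; input drops flat miss; jitter up match; TTL-expired ICMP seen miss; CRC errors up match
(B) asymmetric routing — fails on input drops flat, TTL-expired ICMP seen, CRC errors up (predicts CRC errors flat, not CRC errors up)
(C) MTU black hole — latency up match; throughput capped below line rate match; input drops flat miss; jitter up miss; TTL-expired ICMP seen match; CRC errors up match
(D) QoS misclassification — does not account for jitter up
(E) multicast storm — latency up match (by CPU on switch high → latency up); throughput capped below line rate match; input drops flat match; jitter up match (by CPU on switch high → retransmits up → jitter up); TTL-expired ICMP seen match; CRC errors up match
(E) alone accounts for all the evidence.

E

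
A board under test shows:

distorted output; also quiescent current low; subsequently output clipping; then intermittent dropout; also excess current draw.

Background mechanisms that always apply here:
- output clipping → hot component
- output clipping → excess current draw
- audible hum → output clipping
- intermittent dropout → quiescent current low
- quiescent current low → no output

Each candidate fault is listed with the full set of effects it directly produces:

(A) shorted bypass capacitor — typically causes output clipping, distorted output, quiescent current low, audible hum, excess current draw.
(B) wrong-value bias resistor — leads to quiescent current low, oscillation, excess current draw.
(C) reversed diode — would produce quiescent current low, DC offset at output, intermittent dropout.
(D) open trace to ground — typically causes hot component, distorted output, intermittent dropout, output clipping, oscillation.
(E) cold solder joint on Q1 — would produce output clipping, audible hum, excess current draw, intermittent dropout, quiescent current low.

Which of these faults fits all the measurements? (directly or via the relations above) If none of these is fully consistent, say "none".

D

Testing each hypothesis:
(A) shorted bypass capacitor — distorted output ✓; quiescent current low ✓; output clipping ✓; intermittent dropout ✗; excess current draw ✓
(B) wrong-value bias resistor — does not account for distorted output, output clipping, intermittent dropout
(C) reversed diode — does not account for distorted output, output clipping, excess current draw
(D) open trace to ground — distorted output ✓; quiescent current low ✓ (via intermittent dropout → quiescent current low); output clipping ✓; intermittent dropout ✓; excess current draw ✓ (via output clipping → excess current draw)
(E) cold solder joint on Q1 — distorted output ✗; quiescent current low ✓; output clipping ✓; intermittent dropout ✓; excess current draw ✓
(D) is the only candidate with no mismatches.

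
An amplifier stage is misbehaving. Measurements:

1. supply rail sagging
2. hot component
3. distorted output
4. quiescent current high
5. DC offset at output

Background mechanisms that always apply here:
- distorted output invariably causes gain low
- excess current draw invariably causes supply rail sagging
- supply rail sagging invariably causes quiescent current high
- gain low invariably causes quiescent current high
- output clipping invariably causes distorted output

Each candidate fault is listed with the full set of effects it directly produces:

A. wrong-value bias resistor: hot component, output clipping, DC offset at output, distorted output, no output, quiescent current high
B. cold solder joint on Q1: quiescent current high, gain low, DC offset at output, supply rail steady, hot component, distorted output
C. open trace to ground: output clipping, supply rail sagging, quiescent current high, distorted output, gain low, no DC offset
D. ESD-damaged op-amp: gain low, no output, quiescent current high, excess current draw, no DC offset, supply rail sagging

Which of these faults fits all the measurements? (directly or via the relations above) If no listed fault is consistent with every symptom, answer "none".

none

Per-candidate check:
(A) wrong-value bias resistor — supply rail sagging ✗; hot component ✓; distorted output ✓; quiescent current high ✓; DC offset at output ✓
(B) cold solder joint on Q1 — supply rail sagging ✗; hot component ✓; distorted output ✓; quiescent current high ✓; DC offset at output ✓
(C) open trace to ground — supply rail sagging ✓; hot component ✗; distorted output ✓; quiescent current high ✓; DC offset at output ✗
(D) ESD-damaged op-amp — supply rail sagging ✓; hot component ✗; distorted output ✗; quiescent current high ✓; DC offset at output ✗
None of the listed candidates fits everything.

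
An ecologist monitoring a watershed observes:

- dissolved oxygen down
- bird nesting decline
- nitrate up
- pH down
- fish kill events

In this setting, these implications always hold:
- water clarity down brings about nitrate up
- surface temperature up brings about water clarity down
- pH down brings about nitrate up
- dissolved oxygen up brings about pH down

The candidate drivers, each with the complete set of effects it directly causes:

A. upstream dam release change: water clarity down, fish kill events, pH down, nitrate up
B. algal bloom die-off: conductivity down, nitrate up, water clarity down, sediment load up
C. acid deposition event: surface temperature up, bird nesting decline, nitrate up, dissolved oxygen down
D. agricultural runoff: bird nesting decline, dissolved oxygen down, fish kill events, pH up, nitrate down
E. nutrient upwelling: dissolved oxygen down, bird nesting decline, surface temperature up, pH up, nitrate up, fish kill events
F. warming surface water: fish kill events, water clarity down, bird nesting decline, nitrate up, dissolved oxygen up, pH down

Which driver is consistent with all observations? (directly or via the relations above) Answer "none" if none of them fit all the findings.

Testing each hypothesis:
(A) upstream dam release change — does not account for dissolved oxygen down, bird nesting decline
(B) algal bloom die-off — dissolved oxygen down ✗; bird nesting decline ✗; nitrate up ✓; pH down ✗; fish kill events ✗
(C) acid deposition event — dissolved oxygen down ✓; bird nesting decline ✓; nitrate up ✓; pH down ✗; fish kill events ✗
(D) agricultural runoff — fails on nitrate up, pH down (predicts nitrate down, not nitrate up; predicts pH up, not pH down)
(E) nutrient upwelling — dissolved oxygen down ✓; bird nesting decline ✓; nitrate up ✓; pH down ✗; fish kill events ✓
(F) warming surface water — dissolved oxygen down ✗; bird nesting decline ✓; nitrate up ✓; pH down ✓; fish kill events ✓
No candidate is consistent with all observations.

none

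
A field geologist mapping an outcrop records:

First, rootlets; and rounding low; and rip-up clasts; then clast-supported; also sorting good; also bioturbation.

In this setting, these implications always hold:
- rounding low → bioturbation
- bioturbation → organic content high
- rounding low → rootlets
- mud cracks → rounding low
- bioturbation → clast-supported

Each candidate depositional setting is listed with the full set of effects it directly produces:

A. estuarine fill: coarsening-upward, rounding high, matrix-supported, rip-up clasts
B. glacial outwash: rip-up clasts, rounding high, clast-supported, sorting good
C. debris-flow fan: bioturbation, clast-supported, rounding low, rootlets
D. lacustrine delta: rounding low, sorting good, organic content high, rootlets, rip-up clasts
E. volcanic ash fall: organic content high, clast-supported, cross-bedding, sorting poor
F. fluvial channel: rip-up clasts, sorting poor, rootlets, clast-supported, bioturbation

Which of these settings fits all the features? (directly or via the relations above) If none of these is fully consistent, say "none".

D

Checking each candidate against the observations:
(A) estuarine fill — rootlets miss; rounding low miss; rip-up clasts match; clast-supported miss; sorting good miss; bioturbation miss
(B) glacial outwash — rootlets miss; rounding low miss; rip-up clasts match; clast-supported match; sorting good match; bioturbation miss
(C) debris-flow fan — rootlets match; rounding low match; rip-up clasts miss; clast-supported match; sorting good miss; bioturbation match
(D) lacustrine delta — rootlets match; rounding low match; rip-up clasts match; clast-supported match (through rounding low → bioturbation → clast-supported); sorting good match; bioturbation match (through rounding low → bioturbation)
(E) volcanic ash fall — rootlets miss; rounding low miss; rip-up clasts miss; clast-supported match; sorting good miss; bioturbation miss
(F) fluvial channel — rootlets match; rounding low miss; rip-up clasts match; clast-supported match; sorting good miss; bioturbation match
(D) alone accounts for all the evidence.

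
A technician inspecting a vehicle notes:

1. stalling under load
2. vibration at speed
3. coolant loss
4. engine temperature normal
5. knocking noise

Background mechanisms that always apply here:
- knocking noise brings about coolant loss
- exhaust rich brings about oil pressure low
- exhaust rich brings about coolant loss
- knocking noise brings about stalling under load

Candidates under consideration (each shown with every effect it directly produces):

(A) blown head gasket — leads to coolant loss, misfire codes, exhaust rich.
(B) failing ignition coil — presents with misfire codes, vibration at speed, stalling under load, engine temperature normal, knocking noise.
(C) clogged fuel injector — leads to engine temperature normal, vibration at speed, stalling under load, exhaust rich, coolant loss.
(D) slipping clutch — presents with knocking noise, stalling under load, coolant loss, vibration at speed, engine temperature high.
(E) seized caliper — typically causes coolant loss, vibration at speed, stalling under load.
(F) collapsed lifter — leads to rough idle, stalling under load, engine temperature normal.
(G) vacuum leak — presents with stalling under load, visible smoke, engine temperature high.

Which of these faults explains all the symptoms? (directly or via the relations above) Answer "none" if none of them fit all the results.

B

Checking each candidate against the observations:
(A) blown head gasket — does not account for stalling under load, vibration at speed, engine temperature normal, knocking noise
(B) failing ignition coil — accounts for every observation (coolant loss through knocking noise → coolant loss)
(C) clogged fuel injector — does not account for knocking noise
(D) slipping clutch — fails on engine temperature normal (predicts engine temperature high, not engine temperature normal)
(E) seized caliper — does not account for engine temperature normal, knocking noise
(F) collapsed lifter — does not account for vibration at speed, coolant loss, knocking noise
(G) vacuum leak — fails on vibration at speed, coolant loss, engine temperature normal, knocking noise (predicts engine temperature high, not engine temperature normal)
(B) is the only candidate with no mismatches.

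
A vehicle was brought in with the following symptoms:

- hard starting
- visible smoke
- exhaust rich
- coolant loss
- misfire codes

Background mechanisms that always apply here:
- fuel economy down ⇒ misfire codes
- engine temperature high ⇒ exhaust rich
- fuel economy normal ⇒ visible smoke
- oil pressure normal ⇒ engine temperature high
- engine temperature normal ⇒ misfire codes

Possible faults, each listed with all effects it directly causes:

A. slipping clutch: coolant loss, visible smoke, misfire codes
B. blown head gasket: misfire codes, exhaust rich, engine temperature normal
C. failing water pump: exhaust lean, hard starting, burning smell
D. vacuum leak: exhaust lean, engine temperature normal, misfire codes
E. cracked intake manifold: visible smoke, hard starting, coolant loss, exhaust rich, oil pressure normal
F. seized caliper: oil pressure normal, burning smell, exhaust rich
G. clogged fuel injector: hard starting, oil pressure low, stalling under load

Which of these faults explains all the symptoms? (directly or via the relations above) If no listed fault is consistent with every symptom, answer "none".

Per-candidate check:
(A) slipping clutch — hard starting -; visible smoke +; exhaust rich -; coolant loss +; misfire codes +
(B) blown head gasket — hard starting -; visible smoke -; exhaust rich +; coolant loss -; misfire codes +
(C) failing water pump — hard starting +; visible smoke -; exhaust rich -; coolant loss -; misfire codes -
(D) vacuum leak — hard starting -; visible smoke -; exhaust rich -; coolant loss -; misfire codes +
(E) cracked intake manifold — hard starting +; visible smoke +; exhaust rich +; coolant loss +; misfire codes -
(F) seized caliper — hard starting -; visible smoke -; exhaust rich +; coolant loss -; misfire codes -
(G) clogged fuel injector — does not account for visible smoke, exhaust rich, coolant loss, misfire codes
No candidate is consistent with all observations.

none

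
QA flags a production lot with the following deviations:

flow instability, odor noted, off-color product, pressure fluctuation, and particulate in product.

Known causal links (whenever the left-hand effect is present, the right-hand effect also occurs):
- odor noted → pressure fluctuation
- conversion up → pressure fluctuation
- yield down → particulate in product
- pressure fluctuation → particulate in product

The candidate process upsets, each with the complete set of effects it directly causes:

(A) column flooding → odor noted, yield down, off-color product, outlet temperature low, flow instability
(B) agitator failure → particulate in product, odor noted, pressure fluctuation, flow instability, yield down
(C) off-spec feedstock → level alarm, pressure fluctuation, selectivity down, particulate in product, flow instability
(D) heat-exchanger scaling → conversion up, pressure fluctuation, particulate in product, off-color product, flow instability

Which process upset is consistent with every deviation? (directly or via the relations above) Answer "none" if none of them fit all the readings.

A

Checking each candidate against the observations:
(A) column flooding — accounts for every observation (pressure fluctuation through odor noted → pressure fluctuation)
(B) agitator failure — does not account for off-color product
(C) off-spec feedstock — flow instability ✓; odor noted ✗; off-color product ✗; pressure fluctuation ✓; particulate in product ✓
(D) heat-exchanger scaling — does not account for odor noted
Only (A) is consistent with every observation.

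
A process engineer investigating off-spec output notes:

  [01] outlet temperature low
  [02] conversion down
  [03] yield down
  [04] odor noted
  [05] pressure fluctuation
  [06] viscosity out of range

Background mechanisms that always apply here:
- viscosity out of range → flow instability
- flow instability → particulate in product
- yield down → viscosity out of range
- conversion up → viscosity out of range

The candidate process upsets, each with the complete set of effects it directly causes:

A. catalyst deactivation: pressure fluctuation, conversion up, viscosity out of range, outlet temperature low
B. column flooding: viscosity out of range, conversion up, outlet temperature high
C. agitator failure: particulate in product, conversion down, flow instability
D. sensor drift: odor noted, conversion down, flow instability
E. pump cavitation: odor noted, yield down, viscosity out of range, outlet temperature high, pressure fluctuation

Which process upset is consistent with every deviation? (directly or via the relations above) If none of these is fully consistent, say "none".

Testing each hypothesis:
(A) catalyst deactivation — outlet temperature low match; conversion down miss; yield down miss; odor noted miss; pressure fluctuation match; viscosity out of range match
(B) column flooding — outlet temperature low miss; conversion down miss; yield down miss; odor noted miss; pressure fluctuation miss; viscosity out of range match
(C) agitator failure — does not account for outlet temperature low, yield down, odor noted, pressure fluctuation, viscosity out of range
(D) sensor drift — does not account for outlet temperature low, yield down, pressure fluctuation, viscosity out of range
(E) pump cavitation — fails on outlet temperature low, conversion down (predicts outlet temperature high, not outlet temperature low)
Every candidate fails on at least one observation.

none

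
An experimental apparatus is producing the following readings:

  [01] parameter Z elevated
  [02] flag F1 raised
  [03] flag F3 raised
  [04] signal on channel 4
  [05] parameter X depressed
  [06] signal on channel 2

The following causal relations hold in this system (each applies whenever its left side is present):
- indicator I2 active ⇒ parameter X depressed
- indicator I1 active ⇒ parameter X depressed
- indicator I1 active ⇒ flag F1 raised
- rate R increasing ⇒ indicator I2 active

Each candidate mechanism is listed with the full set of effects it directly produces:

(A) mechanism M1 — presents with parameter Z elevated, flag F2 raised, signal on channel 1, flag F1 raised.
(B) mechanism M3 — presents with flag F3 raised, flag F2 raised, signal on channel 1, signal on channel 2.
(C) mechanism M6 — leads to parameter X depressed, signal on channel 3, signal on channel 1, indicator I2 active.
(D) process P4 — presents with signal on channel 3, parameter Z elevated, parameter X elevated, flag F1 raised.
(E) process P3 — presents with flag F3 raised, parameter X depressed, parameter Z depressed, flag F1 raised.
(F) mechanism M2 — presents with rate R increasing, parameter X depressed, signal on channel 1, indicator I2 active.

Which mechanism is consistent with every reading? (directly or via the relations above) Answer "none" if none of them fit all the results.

Per-candidate check:
(A) mechanism M1 — parameter Z elevated yes; flag F1 raised yes; flag F3 raised NO; signal on channel 4 NO; parameter X depressed NO; signal on channel 2 NO
(B) mechanism M3 — parameter Z elevated NO; flag F1 raised NO; flag F3 raised yes; signal on channel 4 NO; parameter X depressed NO; signal on channel 2 yes
(C) mechanism M6 — parameter Z elevated NO; flag F1 raised NO; flag F3 raised NO; signal on channel 4 NO; parameter X depressed yes; signal on channel 2 NO
(D) process P4 — parameter Z elevated yes; flag F1 raised yes; flag F3 raised NO; signal on channel 4 NO; parameter X depressed NO; signal on channel 2 NO
(E) process P3 — fails on parameter Z elevated, signal on channel 4, signal on channel 2 (predicts parameter Z depressed, not parameter Z elevated)
(F) mechanism M2 — does not account for parameter Z elevated, flag F1 raised, flag F3 raised, signal on channel 4, signal on channel 2
None of the listed candidates fits everything.

none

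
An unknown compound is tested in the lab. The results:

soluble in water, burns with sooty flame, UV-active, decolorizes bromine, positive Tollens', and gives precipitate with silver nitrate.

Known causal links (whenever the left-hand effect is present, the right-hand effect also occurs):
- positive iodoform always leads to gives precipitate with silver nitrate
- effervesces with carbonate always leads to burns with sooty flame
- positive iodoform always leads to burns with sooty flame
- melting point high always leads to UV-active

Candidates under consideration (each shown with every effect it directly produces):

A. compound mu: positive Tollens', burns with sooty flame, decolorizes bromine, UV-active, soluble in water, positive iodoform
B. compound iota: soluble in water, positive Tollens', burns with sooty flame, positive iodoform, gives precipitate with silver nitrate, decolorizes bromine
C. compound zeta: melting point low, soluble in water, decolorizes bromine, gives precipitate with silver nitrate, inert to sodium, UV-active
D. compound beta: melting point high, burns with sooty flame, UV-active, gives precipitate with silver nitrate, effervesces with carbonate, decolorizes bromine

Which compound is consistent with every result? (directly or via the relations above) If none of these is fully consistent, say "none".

A

Testing each hypothesis:
(A) compound mu — accounts for every observation (gives precipitate with silver nitrate via positive iodoform → gives precipitate with silver nitrate)
(B) compound iota — does not account for UV-active
(C) compound zeta — does not account for burns with sooty flame, positive Tollens'
(D) compound beta — soluble in water -; burns with sooty flame +; UV-active +; decolorizes bromine +; positive Tollens' -; gives precipitate with silver nitrate +
Only (A) is consistent with every observation.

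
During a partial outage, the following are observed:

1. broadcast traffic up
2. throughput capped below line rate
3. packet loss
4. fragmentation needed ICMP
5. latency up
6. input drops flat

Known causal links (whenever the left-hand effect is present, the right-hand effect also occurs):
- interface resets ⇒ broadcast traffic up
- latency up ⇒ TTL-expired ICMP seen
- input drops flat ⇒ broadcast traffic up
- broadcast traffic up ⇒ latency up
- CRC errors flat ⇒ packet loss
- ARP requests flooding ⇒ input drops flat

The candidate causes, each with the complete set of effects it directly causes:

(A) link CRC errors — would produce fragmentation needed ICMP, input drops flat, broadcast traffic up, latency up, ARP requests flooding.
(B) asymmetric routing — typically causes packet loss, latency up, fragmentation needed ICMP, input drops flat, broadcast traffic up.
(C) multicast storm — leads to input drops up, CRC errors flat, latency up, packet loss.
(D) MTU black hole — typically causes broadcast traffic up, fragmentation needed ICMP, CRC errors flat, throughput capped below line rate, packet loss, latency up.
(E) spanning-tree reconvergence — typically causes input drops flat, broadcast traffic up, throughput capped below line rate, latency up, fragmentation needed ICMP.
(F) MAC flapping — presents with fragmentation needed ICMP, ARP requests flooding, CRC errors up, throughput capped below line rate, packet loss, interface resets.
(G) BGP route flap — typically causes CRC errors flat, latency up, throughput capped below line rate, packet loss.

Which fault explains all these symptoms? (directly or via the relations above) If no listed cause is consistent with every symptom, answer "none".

Per-candidate check:
(A) link CRC errors — broadcast traffic up match; throughput capped below line rate miss; packet loss miss; fragmentation needed ICMP match; latency up match; input drops flat match
(B) asymmetric routing — broadcast traffic up match; throughput capped below line rate miss; packet loss match; fragmentation needed ICMP match; latency up match; input drops flat match
(C) multicast storm — fails on broadcast traffic up, throughput capped below line rate, fragmentation needed ICMP, input drops flat (predicts input drops up, not input drops flat)
(D) MTU black hole — broadcast traffic up match; throughput capped below line rate match; packet loss match; fragmentation needed ICMP match; latency up match; input drops flat miss
(E) spanning-tree reconvergence — broadcast traffic up match; throughput capped below line rate match; packet loss miss; fragmentation needed ICMP match; latency up match; input drops flat match
(F) MAC flapping — broadcast traffic up match (by interface resets → broadcast traffic up); throughput capped below line rate match; packet loss match; fragmentation needed ICMP match; latency up match (by interface resets → broadcast traffic up → latency up); input drops flat match (by ARP requests flooding → input drops flat)
(G) BGP route flap — broadcast traffic up miss; throughput capped below line rate match; packet loss match; fragmentation needed ICMP miss; latency up match; input drops flat miss
(F) is the only candidate with no mismatches.

F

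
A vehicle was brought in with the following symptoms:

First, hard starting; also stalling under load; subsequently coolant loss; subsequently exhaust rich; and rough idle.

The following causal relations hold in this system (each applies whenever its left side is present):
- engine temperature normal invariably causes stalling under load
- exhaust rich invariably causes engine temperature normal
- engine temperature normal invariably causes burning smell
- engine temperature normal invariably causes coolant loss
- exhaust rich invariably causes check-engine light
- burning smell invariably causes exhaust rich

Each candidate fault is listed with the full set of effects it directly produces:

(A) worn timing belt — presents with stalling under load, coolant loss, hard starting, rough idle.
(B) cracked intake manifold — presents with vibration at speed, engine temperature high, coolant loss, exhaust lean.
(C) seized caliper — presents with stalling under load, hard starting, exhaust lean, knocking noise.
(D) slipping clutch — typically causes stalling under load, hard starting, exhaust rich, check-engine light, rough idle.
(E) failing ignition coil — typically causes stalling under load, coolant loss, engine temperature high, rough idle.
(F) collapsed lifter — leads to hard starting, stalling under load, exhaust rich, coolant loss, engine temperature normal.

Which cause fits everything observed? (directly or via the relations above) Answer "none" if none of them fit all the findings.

D

Testing each hypothesis:
(A) worn timing belt — hard starting match; stalling under load match; coolant loss match; exhaust rich miss; rough idle match
(B) cracked intake manifold — fails on hard starting, stalling under load, exhaust rich, rough idle (predicts exhaust lean, not exhaust rich)
(C) seized caliper — hard starting match; stalling under load match; coolant loss miss; exhaust rich miss; rough idle miss
(D) slipping clutch — accounts for every observation (coolant loss through exhaust rich → engine temperature normal → coolant loss)
(E) failing ignition coil — hard starting miss; stalling under load match; coolant loss match; exhaust rich miss; rough idle match
(F) collapsed lifter — does not account for rough idle
(D) alone accounts for all the evidence.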